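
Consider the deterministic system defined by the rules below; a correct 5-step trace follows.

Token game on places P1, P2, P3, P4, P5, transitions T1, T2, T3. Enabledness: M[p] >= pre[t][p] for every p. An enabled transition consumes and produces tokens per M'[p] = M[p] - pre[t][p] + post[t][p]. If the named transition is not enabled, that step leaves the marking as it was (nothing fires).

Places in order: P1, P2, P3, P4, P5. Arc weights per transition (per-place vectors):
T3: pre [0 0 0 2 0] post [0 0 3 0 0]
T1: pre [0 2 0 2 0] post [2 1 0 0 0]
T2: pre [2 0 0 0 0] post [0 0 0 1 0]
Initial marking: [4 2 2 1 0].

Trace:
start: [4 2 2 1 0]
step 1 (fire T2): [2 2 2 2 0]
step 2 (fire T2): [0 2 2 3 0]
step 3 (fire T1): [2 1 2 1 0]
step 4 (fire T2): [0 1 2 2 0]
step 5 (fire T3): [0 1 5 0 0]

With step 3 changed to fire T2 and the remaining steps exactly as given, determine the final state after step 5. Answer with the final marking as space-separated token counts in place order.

0 2 5 1 0

(re-executing from step 3 with the substitution; state before step 3: [0 2 2 3 0])
step 3 (fire T2): [0 2 2 3 0]
step 4 (fire T2): [0 2 2 3 0]
step 5 (fire T3): [0 2 5 1 0]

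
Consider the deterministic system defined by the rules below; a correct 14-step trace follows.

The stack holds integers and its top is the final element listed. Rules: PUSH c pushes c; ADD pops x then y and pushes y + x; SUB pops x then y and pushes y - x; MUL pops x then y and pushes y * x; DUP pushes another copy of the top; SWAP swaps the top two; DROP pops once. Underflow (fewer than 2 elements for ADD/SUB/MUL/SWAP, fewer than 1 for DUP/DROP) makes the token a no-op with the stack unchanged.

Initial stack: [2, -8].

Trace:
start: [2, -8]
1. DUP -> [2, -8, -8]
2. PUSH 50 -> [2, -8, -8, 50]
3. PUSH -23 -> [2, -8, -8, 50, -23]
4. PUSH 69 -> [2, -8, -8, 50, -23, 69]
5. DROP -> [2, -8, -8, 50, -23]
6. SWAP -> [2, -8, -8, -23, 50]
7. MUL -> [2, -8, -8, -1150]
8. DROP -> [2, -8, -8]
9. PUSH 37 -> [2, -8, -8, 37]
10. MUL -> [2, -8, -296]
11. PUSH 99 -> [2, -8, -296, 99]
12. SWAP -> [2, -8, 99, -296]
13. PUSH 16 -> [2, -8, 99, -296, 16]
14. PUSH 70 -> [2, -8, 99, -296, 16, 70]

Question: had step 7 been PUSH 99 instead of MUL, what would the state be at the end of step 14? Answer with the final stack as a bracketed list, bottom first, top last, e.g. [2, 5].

(re-executing from step 7 with the substitution; state before step 7: [2, -8, -8, -23, 50])
7. PUSH 99 -> [2, -8, -8, -23, 50, 99]
8. DROP -> [2, -8, -8, -23, 50]
9. PUSH 37 -> [2, -8, -8, -23, 50, 37]
10. MUL -> [2, -8, -8, -23, 1850]
11. PUSH 99 -> [2, -8, -8, -23, 1850, 99]
12. SWAP -> [2, -8, -8, -23, 99, 1850]
13. PUSH 16 -> [2, -8, -8, -23, 99, 1850, 16]
14. PUSH 70 -> [2, -8, -8, -23, 99, 1850, 16, 70]

[2, -8, -8, -23, 99, 1850, 16, 70]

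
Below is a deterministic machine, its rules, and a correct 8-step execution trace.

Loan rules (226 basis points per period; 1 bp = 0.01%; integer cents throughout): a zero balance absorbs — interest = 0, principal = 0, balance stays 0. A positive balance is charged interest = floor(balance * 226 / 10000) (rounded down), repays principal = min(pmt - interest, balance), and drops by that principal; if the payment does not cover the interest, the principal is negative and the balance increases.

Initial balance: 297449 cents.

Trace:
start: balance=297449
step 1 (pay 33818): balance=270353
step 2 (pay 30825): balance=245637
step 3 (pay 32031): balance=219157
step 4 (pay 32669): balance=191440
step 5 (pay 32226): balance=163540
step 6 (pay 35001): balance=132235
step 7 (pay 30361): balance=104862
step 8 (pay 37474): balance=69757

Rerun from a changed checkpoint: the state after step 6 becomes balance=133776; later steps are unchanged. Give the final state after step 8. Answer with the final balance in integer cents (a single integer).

71369

state after step 6 := balance=133776
step 7 (pay 30361): balance=106438
step 8 (pay 37474): balance=71369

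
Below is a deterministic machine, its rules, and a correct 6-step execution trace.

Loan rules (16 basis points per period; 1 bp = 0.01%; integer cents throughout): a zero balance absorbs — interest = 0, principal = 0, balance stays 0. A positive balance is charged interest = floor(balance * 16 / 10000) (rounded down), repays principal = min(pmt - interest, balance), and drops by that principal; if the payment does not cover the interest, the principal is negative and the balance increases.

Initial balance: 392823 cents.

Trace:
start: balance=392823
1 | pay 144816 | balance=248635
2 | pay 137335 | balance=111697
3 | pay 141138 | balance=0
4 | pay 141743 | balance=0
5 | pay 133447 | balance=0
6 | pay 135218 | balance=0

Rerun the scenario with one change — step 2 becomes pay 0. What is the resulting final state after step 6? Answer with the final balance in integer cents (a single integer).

(re-executing from step 2 with the substitution; state before step 2: balance=248635)
2 | pay 0 | balance=249032
3 | pay 141138 | balance=108292
4 | pay 141743 | balance=0
5 | pay 133447 | balance=0
6 | pay 135218 | balance=0

0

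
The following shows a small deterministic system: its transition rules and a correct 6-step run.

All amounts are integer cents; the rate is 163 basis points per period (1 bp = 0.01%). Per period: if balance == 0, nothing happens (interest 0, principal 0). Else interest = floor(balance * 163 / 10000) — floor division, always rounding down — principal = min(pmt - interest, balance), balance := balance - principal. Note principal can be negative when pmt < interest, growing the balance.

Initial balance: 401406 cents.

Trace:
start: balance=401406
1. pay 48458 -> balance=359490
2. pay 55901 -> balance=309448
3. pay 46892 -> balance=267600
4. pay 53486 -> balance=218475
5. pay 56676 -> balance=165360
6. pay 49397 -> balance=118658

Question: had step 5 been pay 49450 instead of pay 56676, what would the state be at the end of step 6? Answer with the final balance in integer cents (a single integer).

126002

(re-executing from step 5 with the substitution; state before step 5: balance=218475)
5. pay 49450 -> balance=172586
6. pay 49397 -> balance=126002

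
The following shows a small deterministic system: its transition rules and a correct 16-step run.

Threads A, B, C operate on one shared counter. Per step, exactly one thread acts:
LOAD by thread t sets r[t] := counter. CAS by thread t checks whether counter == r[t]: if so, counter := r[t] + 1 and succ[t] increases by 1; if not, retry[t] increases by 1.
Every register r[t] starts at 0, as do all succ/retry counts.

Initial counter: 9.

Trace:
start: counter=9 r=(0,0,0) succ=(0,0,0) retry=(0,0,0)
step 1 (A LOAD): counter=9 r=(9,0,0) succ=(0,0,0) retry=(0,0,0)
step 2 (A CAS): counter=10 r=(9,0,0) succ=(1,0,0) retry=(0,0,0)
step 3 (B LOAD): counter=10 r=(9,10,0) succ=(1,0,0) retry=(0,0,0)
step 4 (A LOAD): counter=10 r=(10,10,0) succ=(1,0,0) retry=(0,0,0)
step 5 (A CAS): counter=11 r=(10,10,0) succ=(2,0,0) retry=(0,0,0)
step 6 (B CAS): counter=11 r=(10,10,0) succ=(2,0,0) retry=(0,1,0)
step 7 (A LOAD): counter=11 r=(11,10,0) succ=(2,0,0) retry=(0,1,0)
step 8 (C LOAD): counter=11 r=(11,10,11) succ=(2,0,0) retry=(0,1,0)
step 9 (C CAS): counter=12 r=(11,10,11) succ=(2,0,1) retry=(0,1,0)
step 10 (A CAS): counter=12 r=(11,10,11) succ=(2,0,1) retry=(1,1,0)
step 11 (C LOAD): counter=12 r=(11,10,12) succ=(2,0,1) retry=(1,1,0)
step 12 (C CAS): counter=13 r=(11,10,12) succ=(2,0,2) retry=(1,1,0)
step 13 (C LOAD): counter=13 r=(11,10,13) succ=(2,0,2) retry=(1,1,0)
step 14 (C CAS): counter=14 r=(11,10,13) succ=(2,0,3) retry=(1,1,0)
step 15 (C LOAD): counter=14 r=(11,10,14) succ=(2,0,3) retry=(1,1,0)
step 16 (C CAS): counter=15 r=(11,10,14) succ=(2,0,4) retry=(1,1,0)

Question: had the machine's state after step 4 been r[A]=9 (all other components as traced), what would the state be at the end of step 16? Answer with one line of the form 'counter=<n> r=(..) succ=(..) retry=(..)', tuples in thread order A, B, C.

counter=15 r=(11,10,14) succ=(1,1,4) retry=(2,0,0)

state after step 4 := counter=10 r=(9,10,0) succ=(1,0,0) retry=(0,0,0)
step 5 (A CAS): counter=10 r=(9,10,0) succ=(1,0,0) retry=(1,0,0)
step 6 (B CAS): counter=11 r=(9,10,0) succ=(1,1,0) retry=(1,0,0)
step 7 (A LOAD): counter=11 r=(11,10,0) succ=(1,1,0) retry=(1,0,0)
step 8 (C LOAD): counter=11 r=(11,10,11) succ=(1,1,0) retry=(1,0,0)
step 9 (C CAS): counter=12 r=(11,10,11) succ=(1,1,1) retry=(1,0,0)
step 10 (A CAS): counter=12 r=(11,10,11) succ=(1,1,1) retry=(2,0,0)
step 11 (C LOAD): counter=12 r=(11,10,12) succ=(1,1,1) retry=(2,0,0)
step 12 (C CAS): counter=13 r=(11,10,12) succ=(1,1,2) retry=(2,0,0)
step 13 (C LOAD): counter=13 r=(11,10,13) succ=(1,1,2) retry=(2,0,0)
step 14 (C CAS): counter=14 r=(11,10,13) succ=(1,1,3) retry=(2,0,0)
step 15 (C LOAD): counter=14 r=(11,10,14) succ=(1,1,3) retry=(2,0,0)
step 16 (C CAS): counter=15 r=(11,10,14) succ=(1,1,4) retry=(2,0,0)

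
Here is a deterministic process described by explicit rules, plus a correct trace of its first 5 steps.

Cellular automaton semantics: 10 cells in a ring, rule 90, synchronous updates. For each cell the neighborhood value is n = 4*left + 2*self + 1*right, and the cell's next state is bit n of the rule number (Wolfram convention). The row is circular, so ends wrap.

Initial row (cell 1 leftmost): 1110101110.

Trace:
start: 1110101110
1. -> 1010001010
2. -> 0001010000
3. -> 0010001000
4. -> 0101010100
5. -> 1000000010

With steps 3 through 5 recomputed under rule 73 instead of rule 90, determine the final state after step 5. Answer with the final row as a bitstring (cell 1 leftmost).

0001010001

(re-executing steps 3..5 under rule 73; state before step 3: 0001010000)
3. -> 1100000111
4. -> 0101110100
5. -> 0001010001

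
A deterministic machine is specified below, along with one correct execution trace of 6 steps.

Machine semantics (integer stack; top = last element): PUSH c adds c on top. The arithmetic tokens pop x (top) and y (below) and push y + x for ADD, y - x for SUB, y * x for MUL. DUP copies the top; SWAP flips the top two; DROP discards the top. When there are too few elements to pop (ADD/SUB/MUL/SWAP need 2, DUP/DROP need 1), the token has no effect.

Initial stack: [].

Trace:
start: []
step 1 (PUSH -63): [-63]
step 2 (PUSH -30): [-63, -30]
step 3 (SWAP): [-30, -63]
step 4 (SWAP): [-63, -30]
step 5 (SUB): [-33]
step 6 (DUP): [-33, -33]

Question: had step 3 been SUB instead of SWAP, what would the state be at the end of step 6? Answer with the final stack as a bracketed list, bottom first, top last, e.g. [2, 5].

(re-executing from step 3 with the substitution; state before step 3: [-63, -30])
step 3 (SUB): [-33]
step 4 (SWAP): [-33]
step 5 (SUB): [-33]
step 6 (DUP): [-33, -33]

[-33, -33]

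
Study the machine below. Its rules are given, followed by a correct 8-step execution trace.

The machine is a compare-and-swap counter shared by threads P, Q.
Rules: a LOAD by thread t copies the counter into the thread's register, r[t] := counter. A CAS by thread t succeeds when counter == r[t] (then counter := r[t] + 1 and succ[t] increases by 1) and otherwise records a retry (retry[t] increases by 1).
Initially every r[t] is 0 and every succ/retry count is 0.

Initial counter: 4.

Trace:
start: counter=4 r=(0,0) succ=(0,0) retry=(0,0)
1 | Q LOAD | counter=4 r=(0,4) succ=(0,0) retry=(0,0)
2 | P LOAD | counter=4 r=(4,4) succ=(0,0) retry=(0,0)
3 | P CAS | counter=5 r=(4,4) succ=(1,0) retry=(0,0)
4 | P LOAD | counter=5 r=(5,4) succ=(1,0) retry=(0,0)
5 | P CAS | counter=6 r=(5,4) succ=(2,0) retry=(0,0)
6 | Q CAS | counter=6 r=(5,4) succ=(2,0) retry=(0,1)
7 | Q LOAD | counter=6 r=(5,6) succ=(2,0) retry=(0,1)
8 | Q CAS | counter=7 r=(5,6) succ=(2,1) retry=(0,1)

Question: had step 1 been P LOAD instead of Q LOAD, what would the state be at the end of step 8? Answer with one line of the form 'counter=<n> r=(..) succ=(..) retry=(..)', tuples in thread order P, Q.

(re-executing from step 1 with the substitution; state before step 1: counter=4 r=(0,0) succ=(0,0) retry=(0,0))
1 | P LOAD | counter=4 r=(4,0) succ=(0,0) retry=(0,0)
2 | P LOAD | counter=4 r=(4,0) succ=(0,0) retry=(0,0)
3 | P CAS | counter=5 r=(4,0) succ=(1,0) retry=(0,0)
4 | P LOAD | counter=5 r=(5,0) succ=(1,0) retry=(0,0)
5 | P CAS | counter=6 r=(5,0) succ=(2,0) retry=(0,0)
6 | Q CAS | counter=6 r=(5,0) succ=(2,0) retry=(0,1)
7 | Q LOAD | counter=6 r=(5,6) succ=(2,0) retry=(0,1)
8 | Q CAS | counter=7 r=(5,6) succ=(2,1) retry=(0,1)

counter=7 r=(5,6) succ=(2,1) retry=(0,1)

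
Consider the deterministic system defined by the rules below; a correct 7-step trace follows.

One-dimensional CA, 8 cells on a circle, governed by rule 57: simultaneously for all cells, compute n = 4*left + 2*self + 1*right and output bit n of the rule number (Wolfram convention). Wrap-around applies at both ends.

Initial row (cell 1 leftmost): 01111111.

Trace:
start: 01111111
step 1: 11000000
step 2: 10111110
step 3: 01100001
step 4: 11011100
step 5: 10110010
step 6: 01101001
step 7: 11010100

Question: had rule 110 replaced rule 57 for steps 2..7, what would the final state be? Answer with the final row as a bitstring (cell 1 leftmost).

11110101

(re-executing steps 2..7 under rule 110; state before step 2: 11000000)
step 2: 11000001
step 3: 01000011
step 4: 11000111
step 5: 01001100
step 6: 11011100
step 7: 11110101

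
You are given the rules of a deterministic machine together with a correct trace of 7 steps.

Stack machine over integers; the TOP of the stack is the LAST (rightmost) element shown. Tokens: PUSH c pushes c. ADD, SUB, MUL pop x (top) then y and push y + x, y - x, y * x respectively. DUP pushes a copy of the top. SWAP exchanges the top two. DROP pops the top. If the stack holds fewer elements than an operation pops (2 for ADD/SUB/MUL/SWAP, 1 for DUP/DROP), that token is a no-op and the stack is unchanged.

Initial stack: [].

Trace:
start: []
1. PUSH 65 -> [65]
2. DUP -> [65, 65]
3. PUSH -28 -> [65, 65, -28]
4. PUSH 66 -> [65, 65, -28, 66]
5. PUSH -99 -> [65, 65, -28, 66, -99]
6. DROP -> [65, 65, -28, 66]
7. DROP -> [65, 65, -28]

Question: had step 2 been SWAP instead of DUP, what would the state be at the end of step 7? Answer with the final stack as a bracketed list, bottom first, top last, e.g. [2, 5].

(re-executing from step 2 with the substitution; state before step 2: [65])
2. SWAP -> [65]
3. PUSH -28 -> [65, -28]
4. PUSH 66 -> [65, -28, 66]
5. PUSH -99 -> [65, -28, 66, -99]
6. DROP -> [65, -28, 66]
7. DROP -> [65, -28]

[65, -28]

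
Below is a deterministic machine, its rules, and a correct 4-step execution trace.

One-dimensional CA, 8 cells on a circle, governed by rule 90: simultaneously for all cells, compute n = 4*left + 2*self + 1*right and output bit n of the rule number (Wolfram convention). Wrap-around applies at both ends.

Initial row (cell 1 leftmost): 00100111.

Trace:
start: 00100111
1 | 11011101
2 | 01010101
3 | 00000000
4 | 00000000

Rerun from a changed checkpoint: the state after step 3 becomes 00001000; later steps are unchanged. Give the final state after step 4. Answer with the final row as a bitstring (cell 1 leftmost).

state after step 3 := 00001000
4 | 00010100

00010100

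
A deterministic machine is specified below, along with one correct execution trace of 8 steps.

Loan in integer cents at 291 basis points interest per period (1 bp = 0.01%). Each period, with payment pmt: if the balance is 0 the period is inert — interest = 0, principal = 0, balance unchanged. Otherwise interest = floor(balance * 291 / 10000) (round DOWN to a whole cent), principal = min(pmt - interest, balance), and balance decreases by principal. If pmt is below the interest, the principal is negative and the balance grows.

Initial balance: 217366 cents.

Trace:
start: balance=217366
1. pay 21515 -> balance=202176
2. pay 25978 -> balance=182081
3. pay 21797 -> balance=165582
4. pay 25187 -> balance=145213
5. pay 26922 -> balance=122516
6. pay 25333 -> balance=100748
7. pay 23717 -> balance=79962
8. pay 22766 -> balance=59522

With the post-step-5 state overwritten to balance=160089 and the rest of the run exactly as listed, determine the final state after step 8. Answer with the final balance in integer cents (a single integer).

state after step 5 := balance=160089
6. pay 25333 -> balance=139414
7. pay 23717 -> balance=119753
8. pay 22766 -> balance=100471

100471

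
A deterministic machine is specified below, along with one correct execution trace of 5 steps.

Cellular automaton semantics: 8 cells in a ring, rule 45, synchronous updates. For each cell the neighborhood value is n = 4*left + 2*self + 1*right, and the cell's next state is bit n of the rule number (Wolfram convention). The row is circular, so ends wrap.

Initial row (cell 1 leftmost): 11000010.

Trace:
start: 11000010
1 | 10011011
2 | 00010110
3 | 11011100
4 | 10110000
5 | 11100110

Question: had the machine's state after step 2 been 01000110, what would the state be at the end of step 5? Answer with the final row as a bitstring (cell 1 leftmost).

state after step 2 := 01000110
3 | 01010100
4 | 01111101
5 | 11000011

11000011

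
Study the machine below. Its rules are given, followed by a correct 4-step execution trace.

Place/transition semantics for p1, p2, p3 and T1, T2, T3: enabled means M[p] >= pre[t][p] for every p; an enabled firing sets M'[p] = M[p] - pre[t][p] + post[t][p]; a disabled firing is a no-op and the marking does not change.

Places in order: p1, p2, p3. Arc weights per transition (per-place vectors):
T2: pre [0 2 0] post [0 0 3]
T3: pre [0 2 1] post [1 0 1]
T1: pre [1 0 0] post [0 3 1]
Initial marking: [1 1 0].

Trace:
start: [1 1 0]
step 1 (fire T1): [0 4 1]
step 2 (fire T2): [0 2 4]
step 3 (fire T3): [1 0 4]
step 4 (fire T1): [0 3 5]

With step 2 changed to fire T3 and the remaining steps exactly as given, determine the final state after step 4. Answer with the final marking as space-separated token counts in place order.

(re-executing from step 2 with the substitution; state before step 2: [0 4 1])
step 2 (fire T3): [1 2 1]
step 3 (fire T3): [2 0 1]
step 4 (fire T1): [1 3 2]

1 3 2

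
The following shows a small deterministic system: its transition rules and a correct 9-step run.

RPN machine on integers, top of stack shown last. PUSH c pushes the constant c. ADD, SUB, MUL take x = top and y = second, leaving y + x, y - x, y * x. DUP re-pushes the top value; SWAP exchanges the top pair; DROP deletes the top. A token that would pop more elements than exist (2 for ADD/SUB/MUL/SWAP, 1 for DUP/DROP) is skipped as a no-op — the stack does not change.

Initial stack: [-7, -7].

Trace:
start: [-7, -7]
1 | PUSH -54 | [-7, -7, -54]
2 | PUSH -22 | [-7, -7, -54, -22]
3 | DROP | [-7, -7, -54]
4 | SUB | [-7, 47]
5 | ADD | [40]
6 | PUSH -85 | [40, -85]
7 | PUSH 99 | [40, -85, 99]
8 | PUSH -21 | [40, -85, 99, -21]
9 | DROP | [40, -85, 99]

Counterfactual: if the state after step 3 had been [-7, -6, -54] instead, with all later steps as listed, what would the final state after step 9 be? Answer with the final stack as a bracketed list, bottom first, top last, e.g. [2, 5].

[41, -85, 99]

state after step 3 := [-7, -6, -54]
4 | SUB | [-7, 48]
5 | ADD | [41]
6 | PUSH -85 | [41, -85]
7 | PUSH 99 | [41, -85, 99]
8 | PUSH -21 | [41, -85, 99, -21]
9 | DROP | [41, -85, 99]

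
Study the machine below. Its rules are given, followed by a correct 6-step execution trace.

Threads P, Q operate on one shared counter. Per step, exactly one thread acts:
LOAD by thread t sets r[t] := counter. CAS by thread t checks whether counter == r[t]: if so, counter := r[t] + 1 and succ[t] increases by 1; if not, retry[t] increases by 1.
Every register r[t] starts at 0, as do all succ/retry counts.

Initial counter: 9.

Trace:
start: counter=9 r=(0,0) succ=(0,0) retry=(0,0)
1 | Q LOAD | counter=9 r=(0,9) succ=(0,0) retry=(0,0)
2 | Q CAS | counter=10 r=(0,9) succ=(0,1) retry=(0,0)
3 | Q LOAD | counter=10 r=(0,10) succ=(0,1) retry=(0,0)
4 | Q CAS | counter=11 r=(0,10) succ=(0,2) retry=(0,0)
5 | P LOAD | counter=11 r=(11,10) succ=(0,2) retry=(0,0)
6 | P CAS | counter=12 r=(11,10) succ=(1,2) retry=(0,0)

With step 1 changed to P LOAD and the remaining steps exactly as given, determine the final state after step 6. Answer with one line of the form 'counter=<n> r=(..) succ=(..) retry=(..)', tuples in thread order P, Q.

counter=11 r=(10,9) succ=(1,1) retry=(0,1)

(re-executing from step 1 with the substitution; state before step 1: counter=9 r=(0,0) succ=(0,0) retry=(0,0))
1 | P LOAD | counter=9 r=(9,0) succ=(0,0) retry=(0,0)
2 | Q CAS | counter=9 r=(9,0) succ=(0,0) retry=(0,1)
3 | Q LOAD | counter=9 r=(9,9) succ=(0,0) retry=(0,1)
4 | Q CAS | counter=10 r=(9,9) succ=(0,1) retry=(0,1)
5 | P LOAD | counter=10 r=(10,9) succ=(0,1) retry=(0,1)
6 | P CAS | counter=11 r=(10,9) succ=(1,1) retry=(0,1)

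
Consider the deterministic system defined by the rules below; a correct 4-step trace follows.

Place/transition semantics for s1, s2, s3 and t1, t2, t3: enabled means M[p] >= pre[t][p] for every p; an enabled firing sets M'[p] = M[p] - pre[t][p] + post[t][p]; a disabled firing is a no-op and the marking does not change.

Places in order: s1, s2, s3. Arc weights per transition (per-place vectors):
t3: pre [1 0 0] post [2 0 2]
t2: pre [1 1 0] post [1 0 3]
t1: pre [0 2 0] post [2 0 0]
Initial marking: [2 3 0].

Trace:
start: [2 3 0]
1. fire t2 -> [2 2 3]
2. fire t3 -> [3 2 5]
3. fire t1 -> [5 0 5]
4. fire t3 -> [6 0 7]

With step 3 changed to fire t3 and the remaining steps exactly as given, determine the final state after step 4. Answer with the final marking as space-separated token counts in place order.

5 2 9

(re-executing from step 3 with the substitution; state before step 3: [3 2 5])
3. fire t3 -> [4 2 7]
4. fire t3 -> [5 2 9]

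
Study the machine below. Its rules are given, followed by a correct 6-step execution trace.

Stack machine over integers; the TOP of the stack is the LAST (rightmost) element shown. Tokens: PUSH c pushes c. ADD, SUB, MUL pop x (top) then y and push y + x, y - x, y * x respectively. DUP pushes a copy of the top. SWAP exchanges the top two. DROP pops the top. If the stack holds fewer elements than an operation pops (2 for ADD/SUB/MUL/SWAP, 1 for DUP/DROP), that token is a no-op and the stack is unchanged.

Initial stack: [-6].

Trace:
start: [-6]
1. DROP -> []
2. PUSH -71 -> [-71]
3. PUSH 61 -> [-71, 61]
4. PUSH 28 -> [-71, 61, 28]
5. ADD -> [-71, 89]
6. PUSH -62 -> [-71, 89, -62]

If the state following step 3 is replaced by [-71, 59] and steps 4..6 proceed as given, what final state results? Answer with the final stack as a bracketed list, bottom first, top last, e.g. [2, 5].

state after step 3 := [-71, 59]
4. PUSH 28 -> [-71, 59, 28]
5. ADD -> [-71, 87]
6. PUSH -62 -> [-71, 87, -62]

[-71, 87, -62]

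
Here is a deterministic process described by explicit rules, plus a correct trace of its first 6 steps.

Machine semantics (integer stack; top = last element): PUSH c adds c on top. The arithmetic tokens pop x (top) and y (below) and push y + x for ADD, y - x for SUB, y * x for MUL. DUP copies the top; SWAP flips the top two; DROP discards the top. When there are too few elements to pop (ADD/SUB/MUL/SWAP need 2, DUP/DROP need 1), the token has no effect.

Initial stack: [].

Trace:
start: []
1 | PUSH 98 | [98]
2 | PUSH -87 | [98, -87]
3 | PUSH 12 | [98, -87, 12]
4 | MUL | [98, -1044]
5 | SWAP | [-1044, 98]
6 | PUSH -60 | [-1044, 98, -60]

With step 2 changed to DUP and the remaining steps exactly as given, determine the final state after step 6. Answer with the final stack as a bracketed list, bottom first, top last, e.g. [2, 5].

(re-executing from step 2 with the substitution; state before step 2: [98])
2 | DUP | [98, 98]
3 | PUSH 12 | [98, 98, 12]
4 | MUL | [98, 1176]
5 | SWAP | [1176, 98]
6 | PUSH -60 | [1176, 98, -60]

[1176, 98, -60]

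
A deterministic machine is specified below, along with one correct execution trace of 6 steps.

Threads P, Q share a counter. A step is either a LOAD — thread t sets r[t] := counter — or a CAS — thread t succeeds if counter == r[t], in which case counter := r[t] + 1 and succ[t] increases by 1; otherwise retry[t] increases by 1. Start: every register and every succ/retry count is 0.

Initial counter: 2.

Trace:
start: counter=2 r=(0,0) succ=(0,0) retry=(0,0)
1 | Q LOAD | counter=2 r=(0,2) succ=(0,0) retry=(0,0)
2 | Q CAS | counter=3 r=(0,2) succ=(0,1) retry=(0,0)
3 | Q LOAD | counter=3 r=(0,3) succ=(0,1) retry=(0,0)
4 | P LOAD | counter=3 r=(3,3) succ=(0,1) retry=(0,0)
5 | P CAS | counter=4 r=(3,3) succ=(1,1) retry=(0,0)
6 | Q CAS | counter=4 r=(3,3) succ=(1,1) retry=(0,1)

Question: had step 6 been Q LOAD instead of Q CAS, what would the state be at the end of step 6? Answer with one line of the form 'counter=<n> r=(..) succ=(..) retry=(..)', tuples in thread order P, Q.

(re-executing from step 6 with the substitution; state before step 6: counter=4 r=(3,3) succ=(1,1) retry=(0,0))
6 | Q LOAD | counter=4 r=(3,4) succ=(1,1) retry=(0,0)

counter=4 r=(3,4) succ=(1,1) retry=(0,0)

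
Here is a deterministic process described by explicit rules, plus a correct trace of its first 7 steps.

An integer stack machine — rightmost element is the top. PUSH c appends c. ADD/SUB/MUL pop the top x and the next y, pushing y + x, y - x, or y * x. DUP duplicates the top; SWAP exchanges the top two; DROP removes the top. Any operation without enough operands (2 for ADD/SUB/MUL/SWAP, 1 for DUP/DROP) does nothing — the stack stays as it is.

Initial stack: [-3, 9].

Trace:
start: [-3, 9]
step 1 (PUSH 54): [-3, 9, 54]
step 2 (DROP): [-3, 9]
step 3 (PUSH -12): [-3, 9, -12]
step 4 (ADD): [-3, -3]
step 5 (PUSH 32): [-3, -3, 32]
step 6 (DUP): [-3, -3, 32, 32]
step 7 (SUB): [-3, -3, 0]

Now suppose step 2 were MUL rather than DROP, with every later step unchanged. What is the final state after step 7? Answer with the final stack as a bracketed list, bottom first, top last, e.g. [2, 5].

[-3, 474, 0]

(re-executing from step 2 with the substitution; state before step 2: [-3, 9, 54])
step 2 (MUL): [-3, 486]
step 3 (PUSH -12): [-3, 486, -12]
step 4 (ADD): [-3, 474]
step 5 (PUSH 32): [-3, 474, 32]
step 6 (DUP): [-3, 474, 32, 32]
step 7 (SUB): [-3, 474, 0]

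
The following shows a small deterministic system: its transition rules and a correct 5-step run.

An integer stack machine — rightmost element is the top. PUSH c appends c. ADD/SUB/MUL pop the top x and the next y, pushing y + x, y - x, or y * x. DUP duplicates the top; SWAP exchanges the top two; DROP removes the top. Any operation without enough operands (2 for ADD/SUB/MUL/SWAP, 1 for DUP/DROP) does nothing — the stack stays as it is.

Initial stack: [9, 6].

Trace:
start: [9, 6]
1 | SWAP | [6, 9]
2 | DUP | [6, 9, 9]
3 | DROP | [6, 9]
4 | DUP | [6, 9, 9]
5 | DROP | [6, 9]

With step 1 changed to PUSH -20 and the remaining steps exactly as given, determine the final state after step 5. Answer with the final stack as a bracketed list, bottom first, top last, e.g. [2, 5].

(re-executing from step 1 with the substitution; state before step 1: [9, 6])
1 | PUSH -20 | [9, 6, -20]
2 | DUP | [9, 6, -20, -20]
3 | DROP | [9, 6, -20]
4 | DUP | [9, 6, -20, -20]
5 | DROP | [9, 6, -20]

[9, 6, -20]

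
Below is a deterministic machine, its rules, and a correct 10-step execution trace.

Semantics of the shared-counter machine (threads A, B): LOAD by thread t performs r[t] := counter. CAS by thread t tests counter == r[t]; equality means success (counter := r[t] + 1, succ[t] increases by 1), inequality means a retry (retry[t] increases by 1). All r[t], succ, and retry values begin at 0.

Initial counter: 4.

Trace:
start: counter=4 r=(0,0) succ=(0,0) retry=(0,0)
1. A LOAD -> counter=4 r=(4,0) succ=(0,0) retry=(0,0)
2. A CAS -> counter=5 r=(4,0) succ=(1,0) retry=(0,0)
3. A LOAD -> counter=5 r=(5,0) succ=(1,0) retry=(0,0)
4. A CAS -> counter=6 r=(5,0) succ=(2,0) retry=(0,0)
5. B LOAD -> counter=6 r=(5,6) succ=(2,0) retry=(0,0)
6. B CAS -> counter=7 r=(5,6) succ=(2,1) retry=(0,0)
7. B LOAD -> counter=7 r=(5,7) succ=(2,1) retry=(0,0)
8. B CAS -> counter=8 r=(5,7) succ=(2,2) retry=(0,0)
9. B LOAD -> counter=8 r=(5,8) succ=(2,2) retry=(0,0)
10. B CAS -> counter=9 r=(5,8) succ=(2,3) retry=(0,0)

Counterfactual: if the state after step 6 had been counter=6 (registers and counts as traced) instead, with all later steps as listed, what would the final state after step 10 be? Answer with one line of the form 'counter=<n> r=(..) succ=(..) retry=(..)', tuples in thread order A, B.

state after step 6 := counter=6 r=(5,6) succ=(2,1) retry=(0,0)
7. B LOAD -> counter=6 r=(5,6) succ=(2,1) retry=(0,0)
8. B CAS -> counter=7 r=(5,6) succ=(2,2) retry=(0,0)
9. B LOAD -> counter=7 r=(5,7) succ=(2,2) retry=(0,0)
10. B CAS -> counter=8 r=(5,7) succ=(2,3) retry=(0,0)

counter=8 r=(5,7) succ=(2,3) retry=(0,0)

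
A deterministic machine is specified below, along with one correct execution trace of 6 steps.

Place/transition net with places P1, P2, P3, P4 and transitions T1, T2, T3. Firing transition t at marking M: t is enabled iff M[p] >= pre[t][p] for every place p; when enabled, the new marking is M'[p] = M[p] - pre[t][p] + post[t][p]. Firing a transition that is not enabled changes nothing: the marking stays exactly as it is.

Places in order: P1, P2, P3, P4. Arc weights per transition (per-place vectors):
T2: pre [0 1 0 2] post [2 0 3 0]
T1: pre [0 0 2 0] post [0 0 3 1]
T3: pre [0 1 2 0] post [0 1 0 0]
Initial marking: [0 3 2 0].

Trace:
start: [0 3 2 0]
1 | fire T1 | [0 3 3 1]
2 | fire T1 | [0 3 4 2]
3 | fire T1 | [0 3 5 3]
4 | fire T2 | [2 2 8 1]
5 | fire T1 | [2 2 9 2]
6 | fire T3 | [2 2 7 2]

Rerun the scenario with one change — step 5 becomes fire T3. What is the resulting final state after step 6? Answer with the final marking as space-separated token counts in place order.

(re-executing from step 5 with the substitution; state before step 5: [2 2 8 1])
5 | fire T3 | [2 2 6 1]
6 | fire T3 | [2 2 4 1]

2 2 4 1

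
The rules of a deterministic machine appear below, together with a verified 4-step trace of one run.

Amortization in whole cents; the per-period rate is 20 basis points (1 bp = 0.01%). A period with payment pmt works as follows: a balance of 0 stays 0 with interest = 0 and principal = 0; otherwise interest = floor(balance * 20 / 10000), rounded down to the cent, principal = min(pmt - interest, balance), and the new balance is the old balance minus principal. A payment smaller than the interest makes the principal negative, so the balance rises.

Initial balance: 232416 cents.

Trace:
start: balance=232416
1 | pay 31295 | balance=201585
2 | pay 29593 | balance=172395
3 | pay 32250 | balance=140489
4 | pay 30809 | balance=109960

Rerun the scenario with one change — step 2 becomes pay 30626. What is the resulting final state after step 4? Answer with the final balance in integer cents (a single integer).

(re-executing from step 2 with the substitution; state before step 2: balance=201585)
2 | pay 30626 | balance=171362
3 | pay 32250 | balance=139454
4 | pay 30809 | balance=108923

108923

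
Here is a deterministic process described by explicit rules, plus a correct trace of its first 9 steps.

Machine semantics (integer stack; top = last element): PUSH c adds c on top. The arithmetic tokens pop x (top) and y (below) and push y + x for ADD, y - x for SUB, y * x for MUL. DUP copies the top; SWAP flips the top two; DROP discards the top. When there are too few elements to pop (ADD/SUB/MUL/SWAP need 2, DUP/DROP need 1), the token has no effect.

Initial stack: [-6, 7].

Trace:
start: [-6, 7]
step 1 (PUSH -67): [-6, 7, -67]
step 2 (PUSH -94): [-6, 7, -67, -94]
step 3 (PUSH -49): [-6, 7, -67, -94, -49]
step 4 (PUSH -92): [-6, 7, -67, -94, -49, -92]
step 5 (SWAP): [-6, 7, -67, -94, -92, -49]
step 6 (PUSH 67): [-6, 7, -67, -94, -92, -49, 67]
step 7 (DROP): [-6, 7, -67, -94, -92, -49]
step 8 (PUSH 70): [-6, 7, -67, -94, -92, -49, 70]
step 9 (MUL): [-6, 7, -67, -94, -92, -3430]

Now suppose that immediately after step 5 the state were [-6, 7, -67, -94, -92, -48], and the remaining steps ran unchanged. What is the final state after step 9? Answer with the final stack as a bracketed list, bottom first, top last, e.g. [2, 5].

state after step 5 := [-6, 7, -67, -94, -92, -48]
step 6 (PUSH 67): [-6, 7, -67, -94, -92, -48, 67]
step 7 (DROP): [-6, 7, -67, -94, -92, -48]
step 8 (PUSH 70): [-6, 7, -67, -94, -92, -48, 70]
step 9 (MUL): [-6, 7, -67, -94, -92, -3360]

[-6, 7, -67, -94, -92, -3360]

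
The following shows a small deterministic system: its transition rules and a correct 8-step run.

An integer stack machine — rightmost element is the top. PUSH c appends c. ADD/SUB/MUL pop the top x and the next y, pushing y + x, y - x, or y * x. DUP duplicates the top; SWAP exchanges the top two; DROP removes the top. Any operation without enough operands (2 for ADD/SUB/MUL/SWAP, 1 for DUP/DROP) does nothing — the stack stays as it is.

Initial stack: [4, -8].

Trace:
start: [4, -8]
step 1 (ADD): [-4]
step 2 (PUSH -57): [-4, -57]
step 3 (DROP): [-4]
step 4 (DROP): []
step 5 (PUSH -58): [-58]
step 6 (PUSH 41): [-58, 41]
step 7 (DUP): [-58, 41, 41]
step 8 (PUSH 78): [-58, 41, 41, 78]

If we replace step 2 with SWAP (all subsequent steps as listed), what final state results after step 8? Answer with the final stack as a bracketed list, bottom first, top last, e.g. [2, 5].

(re-executing from step 2 with the substitution; state before step 2: [-4])
step 2 (SWAP): [-4]
step 3 (DROP): []
step 4 (DROP): []
step 5 (PUSH -58): [-58]
step 6 (PUSH 41): [-58, 41]
step 7 (DUP): [-58, 41, 41]
step 8 (PUSH 78): [-58, 41, 41, 78]

[-58, 41, 41, 78]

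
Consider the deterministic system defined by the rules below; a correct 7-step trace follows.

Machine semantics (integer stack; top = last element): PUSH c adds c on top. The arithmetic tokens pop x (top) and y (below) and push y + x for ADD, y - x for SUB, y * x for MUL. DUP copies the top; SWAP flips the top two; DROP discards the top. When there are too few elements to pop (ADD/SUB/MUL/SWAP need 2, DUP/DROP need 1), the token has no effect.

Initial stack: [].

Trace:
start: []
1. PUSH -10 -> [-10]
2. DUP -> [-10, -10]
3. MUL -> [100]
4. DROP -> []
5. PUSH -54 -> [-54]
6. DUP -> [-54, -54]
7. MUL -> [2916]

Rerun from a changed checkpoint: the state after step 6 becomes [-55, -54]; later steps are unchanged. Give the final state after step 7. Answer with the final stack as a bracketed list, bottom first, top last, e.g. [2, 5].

[2970]

state after step 6 := [-55, -54]
7. MUL -> [2970]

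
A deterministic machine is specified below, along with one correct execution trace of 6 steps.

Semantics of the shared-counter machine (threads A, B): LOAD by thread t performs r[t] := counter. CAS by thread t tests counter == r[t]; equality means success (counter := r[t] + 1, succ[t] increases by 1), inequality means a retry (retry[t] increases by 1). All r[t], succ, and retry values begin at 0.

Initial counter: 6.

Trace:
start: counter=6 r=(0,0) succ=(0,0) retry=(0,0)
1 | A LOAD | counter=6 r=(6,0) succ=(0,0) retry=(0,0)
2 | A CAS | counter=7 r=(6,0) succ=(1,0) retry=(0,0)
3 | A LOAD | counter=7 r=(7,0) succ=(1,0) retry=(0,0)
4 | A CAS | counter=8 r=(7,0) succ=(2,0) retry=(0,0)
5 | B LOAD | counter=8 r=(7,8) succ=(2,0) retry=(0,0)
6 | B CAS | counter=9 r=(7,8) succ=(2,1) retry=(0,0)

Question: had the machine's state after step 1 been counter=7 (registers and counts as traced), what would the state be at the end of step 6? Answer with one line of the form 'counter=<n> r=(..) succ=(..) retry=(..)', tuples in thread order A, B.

counter=9 r=(7,8) succ=(1,1) retry=(1,0)

state after step 1 := counter=7 r=(6,0) succ=(0,0) retry=(0,0)
2 | A CAS | counter=7 r=(6,0) succ=(0,0) retry=(1,0)
3 | A LOAD | counter=7 r=(7,0) succ=(0,0) retry=(1,0)
4 | A CAS | counter=8 r=(7,0) succ=(1,0) retry=(1,0)
5 | B LOAD | counter=8 r=(7,8) succ=(1,0) retry=(1,0)
6 | B CAS | counter=9 r=(7,8) succ=(1,1) retry=(1,0)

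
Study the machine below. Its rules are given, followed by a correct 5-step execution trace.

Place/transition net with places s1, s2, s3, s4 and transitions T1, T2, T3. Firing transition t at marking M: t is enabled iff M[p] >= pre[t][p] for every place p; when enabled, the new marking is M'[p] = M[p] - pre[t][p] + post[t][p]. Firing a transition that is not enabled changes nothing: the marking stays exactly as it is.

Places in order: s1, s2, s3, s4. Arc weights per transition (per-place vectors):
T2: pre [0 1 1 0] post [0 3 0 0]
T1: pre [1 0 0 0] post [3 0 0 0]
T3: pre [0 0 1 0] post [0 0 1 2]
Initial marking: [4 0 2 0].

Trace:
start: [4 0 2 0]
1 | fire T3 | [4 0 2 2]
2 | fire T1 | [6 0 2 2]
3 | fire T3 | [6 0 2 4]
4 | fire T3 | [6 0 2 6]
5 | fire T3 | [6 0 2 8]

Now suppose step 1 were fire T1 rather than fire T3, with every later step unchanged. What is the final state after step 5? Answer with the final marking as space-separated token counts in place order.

8 0 2 6

(re-executing from step 1 with the substitution; state before step 1: [4 0 2 0])
1 | fire T1 | [6 0 2 0]
2 | fire T1 | [8 0 2 0]
3 | fire T3 | [8 0 2 2]
4 | fire T3 | [8 0 2 4]
5 | fire T3 | [8 0 2 6]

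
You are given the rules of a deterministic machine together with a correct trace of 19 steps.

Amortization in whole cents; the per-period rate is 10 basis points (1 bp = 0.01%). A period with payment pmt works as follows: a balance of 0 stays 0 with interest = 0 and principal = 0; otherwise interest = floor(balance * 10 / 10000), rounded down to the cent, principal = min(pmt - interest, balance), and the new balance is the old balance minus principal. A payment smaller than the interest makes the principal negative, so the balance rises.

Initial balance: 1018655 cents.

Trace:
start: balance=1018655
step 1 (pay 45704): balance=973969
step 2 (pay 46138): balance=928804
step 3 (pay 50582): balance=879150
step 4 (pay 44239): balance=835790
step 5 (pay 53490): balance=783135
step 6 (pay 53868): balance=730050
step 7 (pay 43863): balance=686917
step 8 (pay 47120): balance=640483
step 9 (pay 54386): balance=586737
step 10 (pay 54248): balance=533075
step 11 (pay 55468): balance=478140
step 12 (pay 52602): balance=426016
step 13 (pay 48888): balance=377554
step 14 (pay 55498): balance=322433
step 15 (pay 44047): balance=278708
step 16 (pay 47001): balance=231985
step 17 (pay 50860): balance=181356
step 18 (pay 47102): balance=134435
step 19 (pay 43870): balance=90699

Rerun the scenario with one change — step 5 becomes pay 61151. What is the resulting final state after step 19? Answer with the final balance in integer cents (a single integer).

(re-executing from step 5 with the substitution; state before step 5: balance=835790)
step 5 (pay 61151): balance=775474
step 6 (pay 53868): balance=722381
step 7 (pay 43863): balance=679240
step 8 (pay 47120): balance=632799
step 9 (pay 54386): balance=579045
step 10 (pay 54248): balance=525376
step 11 (pay 55468): balance=470433
step 12 (pay 52602): balance=418301
step 13 (pay 48888): balance=369831
step 14 (pay 55498): balance=314702
step 15 (pay 44047): balance=270969
step 16 (pay 47001): balance=224238
step 17 (pay 50860): balance=173602
step 18 (pay 47102): balance=126673
step 19 (pay 43870): balance=82929

82929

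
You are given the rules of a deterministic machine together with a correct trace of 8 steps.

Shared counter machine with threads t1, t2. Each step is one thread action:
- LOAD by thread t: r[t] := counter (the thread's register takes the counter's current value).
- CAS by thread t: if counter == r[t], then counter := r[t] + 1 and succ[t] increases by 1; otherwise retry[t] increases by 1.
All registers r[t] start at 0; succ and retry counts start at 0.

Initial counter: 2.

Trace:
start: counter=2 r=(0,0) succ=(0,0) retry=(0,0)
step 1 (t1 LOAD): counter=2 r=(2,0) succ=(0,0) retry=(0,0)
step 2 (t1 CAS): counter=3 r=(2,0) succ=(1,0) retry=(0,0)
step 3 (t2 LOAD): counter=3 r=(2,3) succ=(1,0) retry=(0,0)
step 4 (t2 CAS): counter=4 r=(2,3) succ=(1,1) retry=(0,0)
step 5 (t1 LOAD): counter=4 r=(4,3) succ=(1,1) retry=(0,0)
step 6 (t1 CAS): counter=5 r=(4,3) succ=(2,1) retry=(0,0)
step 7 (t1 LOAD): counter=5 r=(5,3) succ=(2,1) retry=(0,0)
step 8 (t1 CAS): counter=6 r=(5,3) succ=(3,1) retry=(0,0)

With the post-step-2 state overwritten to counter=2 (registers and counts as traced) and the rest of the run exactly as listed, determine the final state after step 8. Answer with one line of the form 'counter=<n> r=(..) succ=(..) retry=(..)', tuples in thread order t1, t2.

state after step 2 := counter=2 r=(2,0) succ=(1,0) retry=(0,0)
step 3 (t2 LOAD): counter=2 r=(2,2) succ=(1,0) retry=(0,0)
step 4 (t2 CAS): counter=3 r=(2,2) succ=(1,1) retry=(0,0)
step 5 (t1 LOAD): counter=3 r=(3,2) succ=(1,1) retry=(0,0)
step 6 (t1 CAS): counter=4 r=(3,2) succ=(2,1) retry=(0,0)
step 7 (t1 LOAD): counter=4 r=(4,2) succ=(2,1) retry=(0,0)
step 8 (t1 CAS): counter=5 r=(4,2) succ=(3,1) retry=(0,0)

counter=5 r=(4,2) succ=(3,1) retry=(0,0)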